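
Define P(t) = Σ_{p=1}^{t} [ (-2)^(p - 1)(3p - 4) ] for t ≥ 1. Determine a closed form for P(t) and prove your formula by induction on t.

P(t) = (-2)^t(-t + 1) - 1

We claim P(t) = (-2)^t(-t + 1) - 1 for all t ≥ 1.
For the base case t = 1: P(1) = -1, and the closed form gives -1. They agree.
Inductive step: assume the claim holds for t = p, so P(p) = (-2)^p(-p + 1) - 1.
Then P(p+1) = P(p) + ((-2)^p(3p - 1)) = ((-2)^p(-p + 1) - 1) + ((-2)^p(3p - 1)).
Simplifying, P(p+1) = 2(-2)^p·p - 1 = (-2)^(p+1)(-(p+1) + 1) - 1,
which is the closed form with t = p+1.
This completes the induction.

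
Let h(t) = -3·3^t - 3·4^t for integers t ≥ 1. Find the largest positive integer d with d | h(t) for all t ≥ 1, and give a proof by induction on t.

Computing the first values: h(1) = -21 and h(2) = -75; gcd(-21, -75) = 3, so d ≤ 3.
We prove 3 | -3·3^t - 3·4^t for all t ≥ 1 by induction on t.
When t = 1: h(1) = -21 = 3·(-7), so 3 | h(1).
Suppose the result is true for t = j, i.e. 3 | h(j). Then
h(j+1) − 4·h(j) = (-3·3^(j+1) - 3·4^(j+1)) − 4·(-3·3^j - 3·4^j) = (-3)·3^j·(3 − 4) = (3)·3^j. Since 3 | h(j) by the inductive hypothesis, 3 | 4·h(j); and 3 | 3 since 3 = 3·1. Therefore 3 | h(j+1).
By the principle of mathematical induction, the result holds for all t ≥ 1.
Therefore the largest such d is 3.

d = 3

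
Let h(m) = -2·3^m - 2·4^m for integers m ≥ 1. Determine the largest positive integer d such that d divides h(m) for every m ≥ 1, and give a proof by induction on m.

Computing the first values: h(1) = -14 and h(2) = -50; gcd(-14, -50) = 2, so d ≤ 2.
We prove 2 | -2·3^m - 2·4^m for all m ≥ 1 by induction on m.
Base case (m = 1): h(1) = -14 = 2·(-7), so 2 | h(1).
Inductive step: suppose the statement holds for some i ≥ 1, i.e. 2 | h(i). Then
h(i+1) − 4·h(i) = (-2·3^(i+1) - 2·4^(i+1)) − 4·(-2·3^i - 2·4^i) = (-2)·3^i·(3 − 4) = (2)·3^i. Since 2 | h(i) by the inductive hypothesis, 2 | 4·h(i); and 2 | 2 since 2 = 2·1. Therefore 2 | h(i+1).
By the principle of mathematical induction, the result holds for all m ≥ 1.
Therefore the largest such d is 2.

d = 2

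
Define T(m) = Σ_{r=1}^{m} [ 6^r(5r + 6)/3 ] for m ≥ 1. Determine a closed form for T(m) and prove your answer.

T(m) = 2·6^m(m + 1) - 2

We claim T(m) = 2·6^m(m + 1) - 2 for all m ≥ 1.
Base case (m = 1): T(1) = 22, and the closed form gives 22. They agree.
Suppose the result is true for m = r, so T(r) = 2·6^r(r + 1) - 2.
Then T(r+1) = T(r) + (6^r(10r + 22)) = (2·6^r(r + 1) - 2) + (6^r(10r + 22)).
Simplifying, T(r+1) = 12·6^r·r + 24·6^r - 2 = 2·6^(r+1)((r+1) + 1) - 2,
which is the closed form with m = r+1.
By induction, the statement is established for all m ≥ 1.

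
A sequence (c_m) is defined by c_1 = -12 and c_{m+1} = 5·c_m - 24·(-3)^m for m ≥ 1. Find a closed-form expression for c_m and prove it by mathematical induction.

Computing the first terms: c_1 = -12, c_2 = 12, c_3 = -156. This suggests c_m = -(-3)^(m + 1) - 3·5^(m - 1).
Base case (m = 1): the formula gives -12 = -12 = c_1.
Inductive step: suppose the statement holds for some i ≥ 1, so c_i = -(-3)^(i + 1) - 3·5^(i - 1).
Then c_{i+1} = 5·c_i - 24·(-3)^i = 5·(-(-3)^(i + 1) - 3·5^(i - 1)) - 24·(-3)^i = -(-3)^(i + 2) - 3·5^i = -(-3)^((i+1) + 1) - 3·5^((i+1) - 1),
which is the claimed formula at m = i+1.
By induction, the statement is established for all m ≥ 1.

c_m = -(-3)^(m + 1) - 3·5^(m - 1)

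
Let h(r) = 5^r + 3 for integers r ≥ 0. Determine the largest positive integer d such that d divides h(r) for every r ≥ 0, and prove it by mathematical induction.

d = 4

Computing the first values: h(0) = 4 and h(1) = 8; gcd(4, 8) = 4, so d ≤ 4.
We prove 4 | 5^r + 3 for all r ≥ 0 by induction on r.
When r = 0: h(0) = 4 = 4·(1), so 4 | h(0).
For the inductive step, assume it holds for an arbitrary j ≥ 0, i.e. 4 | h(j). Then
h(j+1) = 5^(j+1) + 3 = 5·(5^j + 3) - 12 = 5·h(j) - 12. The first term is divisible by 4 by the inductive hypothesis, and -12 is divisible by 4. Hence 4 | h(j+1).
By the principle of mathematical induction, the result holds for all r ≥ 0.
Therefore the largest such d is 4.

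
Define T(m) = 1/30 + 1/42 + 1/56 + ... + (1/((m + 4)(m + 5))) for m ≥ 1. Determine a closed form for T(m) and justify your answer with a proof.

T(m) = m/(5(m + 5))

We claim T(m) = m/(5(m + 5)) for all m ≥ 1.
For the base case m = 1: T(1) = 1/30, and the closed form gives 1/30. They agree.
Inductive step: assume the claim holds for m = k, so T(k) = k/(5(k + 5)).
Then T(k+1) = T(k) + (1/((k + 5)(k + 6))) = (k/(5(k + 5))) + (1/((k + 5)(k + 6))).
Simplifying, T(k+1) = (k + 1)/(5(k + 6)) = (k+1)/(5((k+1) + 5)),
which is the closed form with m = k+1.
By the principle of mathematical induction, the result holds for all m ≥ 1.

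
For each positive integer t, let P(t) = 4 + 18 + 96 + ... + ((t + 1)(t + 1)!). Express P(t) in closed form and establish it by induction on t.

P(t) = (t + 2)! - 2

We claim P(t) = (t + 2)! - 2 for all t ≥ 1.
For the base case t = 1: P(1) = 4, and the closed form gives 4. They agree.
For the inductive step, assume it holds for an arbitrary r ≥ 1, so P(r) = (r + 2)! - 2.
Then P(r+1) = P(r) + ((r + 2)(r + 2)!) = ((r + 2)! - 2) + ((r + 2)(r + 2)!).
Simplifying, P(r+1) = ((r+1) + 2)! - 2,
which is the closed form with t = r+1.
By induction, the statement is established for all t ≥ 1.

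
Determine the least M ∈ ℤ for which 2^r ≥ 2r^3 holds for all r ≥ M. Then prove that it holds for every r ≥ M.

M = 12

At r = 11: 2048 < 2662, so the inequality fails and M ≥ 12. We prove 2^r ≥ 2r^3 for all r ≥ 12.
Base step (r = 12): 2^r = 4096 and 2r^3 = 3456, so 4096 ≥ 3456.
Inductive step: suppose the statement holds for some k ≥ 12, so 2^k ≥ 2k^3.
Then 2^(k + 1) = 2·(2^k) ≥ 2·(2k^3).
Also, for k ≥ 12 we have 2·(2k^3) ≥ 2(k+1)^3, since 2 ≥ (1 + 1/k)^3 for all k ≥ 12.
Combining, 2^(k + 1) ≥ 2(k+1)^3.
By induction, the statement is established for all r ≥ 12.
Hence the smallest such M is 12.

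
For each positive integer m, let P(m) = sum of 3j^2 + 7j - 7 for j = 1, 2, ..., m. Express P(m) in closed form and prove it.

P(m) = m(m^2 + 5m - 3)

We claim P(m) = m(m^2 + 5m - 3) for all m ≥ 1.
For the base case m = 1: P(1) = 3, and the closed form gives 3. They agree.
For the inductive step, assume it holds for an arbitrary j ≥ 1, so P(j) = j(j^2 + 5j - 3).
Then P(j+1) = P(j) + (7j + 3(j + 1)^2) = (j(j^2 + 5j - 3)) + (7j + 3(j + 1)^2).
Simplifying, P(j+1) = (j + 1)(j^2 + 7j + 3) = (j+1)((j+1)^2 + 5(j+1) - 3),
which is the closed form with m = j+1.
This completes the induction.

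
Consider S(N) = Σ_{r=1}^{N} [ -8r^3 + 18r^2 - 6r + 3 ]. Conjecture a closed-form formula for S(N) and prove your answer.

We claim S(N) = -N(2N^3 - 2N^2 - 4N - 3) for all N ≥ 1.
For the base case N = 1: S(1) = 7, and the closed form gives 7. They agree.
Inductive step: suppose the statement holds for some r ≥ 1, so S(r) = r(-2r^3 + 2r^2 + 4r + 3).
Then S(r+1) = S(r) + (-8r^3 - 6r^2 + 6r + 7) = (r(-2r^3 + 2r^2 + 4r + 3)) + (-8r^3 - 6r^2 + 6r + 7).
Simplifying, S(r+1) = -(r + 1)(2r^3 + 4r^2 - 2r - 7) = -(r+1)(2(r+1)^3 - 2(r+1)^2 - 4(r+1) - 3),
which is the closed form with N = r+1.
By the principle of mathematical induction, the result holds for all N ≥ 1.

S(N) = -N(2N^3 - 2N^2 - 4N - 3)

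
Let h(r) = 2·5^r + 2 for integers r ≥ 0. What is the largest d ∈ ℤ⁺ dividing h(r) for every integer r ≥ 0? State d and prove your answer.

Computing the first values: h(0) = 4 and h(1) = 12; gcd(4, 12) = 4, so d ≤ 4.
We prove 4 | 2·5^r + 2 for all r ≥ 0 by induction on r.
For the base case r = 0: h(0) = 4 = 4·(1), so 4 | h(0).
Inductive step: assume the claim holds for r = i, i.e. 4 | h(i). Then
h(i+1) = 2·5^(i+1) + 2 = 5·(2·5^i + 2) - 8 = 5·h(i) - 8. The first term is divisible by 4 by the inductive hypothesis, and -8 is divisible by 4. Hence 4 | h(i+1).
By the principle of mathematical induction, the result holds for all r ≥ 0.
Therefore the largest such d is 4.

d = 4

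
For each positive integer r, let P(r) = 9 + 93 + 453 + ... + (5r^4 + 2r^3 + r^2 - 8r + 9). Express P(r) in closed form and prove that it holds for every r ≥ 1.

P(r) = r(r^4 + 3r^3 + 3r^2 - 3r + 5)

We claim P(r) = r(r^4 + 3r^3 + 3r^2 - 3r + 5) for all r ≥ 1.
Base case (r = 1): P(1) = 9, and the closed form gives 9. They agree.
Inductive step: suppose the statement holds for some i ≥ 1, so P(i) = i(i^4 + 3i^3 + 3i^2 - 3i + 5).
Then P(i+1) = P(i) + (5i^4 + 22i^3 + 37i^2 + 20i + 9) = (i(i^4 + 3i^3 + 3i^2 - 3i + 5)) + (5i^4 + 22i^3 + 37i^2 + 20i + 9).
Simplifying, P(i+1) = (i + 1)(i^4 + 7i^3 + 18i^2 + 16i + 9) = (i+1)((i+1)^4 + 3(i+1)^3 + 3(i+1)^2 - 3(i+1) + 5),
which is the closed form with r = i+1.
By induction, the statement is established for all r ≥ 1.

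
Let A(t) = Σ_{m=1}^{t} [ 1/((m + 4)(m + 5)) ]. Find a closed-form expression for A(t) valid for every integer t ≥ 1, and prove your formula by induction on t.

We claim A(t) = t/(5(t + 5)) for all t ≥ 1.
When t = 1: A(1) = 1/30, and the closed form gives 1/30. They agree.
For the inductive step, assume it holds for an arbitrary m ≥ 1, so A(m) = m/(5(m + 5)).
Then A(m+1) = A(m) + (1/((m + 5)(m + 6))) = (m/(5(m + 5))) + (1/((m + 5)(m + 6))).
Simplifying, A(m+1) = (m + 1)/(5(m + 6)) = (m+1)/(5((m+1) + 5)),
which is the closed form with t = m+1.
By the principle of mathematical induction, the result holds for all t ≥ 1.

A(t) = t/(5(t + 5))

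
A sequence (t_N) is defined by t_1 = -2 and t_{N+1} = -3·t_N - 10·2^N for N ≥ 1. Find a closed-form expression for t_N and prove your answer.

Computing the first terms: t_1 = -2, t_2 = -14, t_3 = 2. This suggests t_N = 2(-3)^(N - 1) - 2^(N + 1).
Base case (N = 1): the formula gives -2 = -2 = t_1.
Suppose the result is true for N = k, so t_k = 2(-3)^(k - 1) - 2^(k + 1).
Then t_{k+1} = -3·t_k - 10·2^k = -3·(2(-3)^(k - 1) - 2^(k + 1)) - 10·2^k = 2(-3)^k - 2^(k + 2) = 2(-3)^((k+1) - 1) - 2^((k+1) + 1),
which is the claimed formula at N = k+1.
By induction, the statement is established for all N ≥ 1.

t_N = 2(-3)^(N - 1) - 2^(N + 1)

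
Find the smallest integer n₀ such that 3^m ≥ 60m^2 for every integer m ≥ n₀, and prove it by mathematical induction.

At m = 7: 2187 < 2940, so the inequality fails and n₀ ≥ 8. We prove 3^m ≥ 60m^2 for all m ≥ 8.
Base case (m = 8): 3^m = 6561 and 60m^2 = 3840, so 6561 ≥ 3840.
Inductive step: suppose the statement holds for some k ≥ 8, so 3^k ≥ 60k^2.
Then 3^(k + 1) = 3·(3^k) ≥ 3·(60k^2).
Also, for k ≥ 8 we have 3·(60k^2) ≥ 60(k+1)^2, since 3 ≥ (1 + 1/k)^2 for all k ≥ 8.
Combining, 3^(k + 1) ≥ 60(k+1)^2.
Hence, by induction on m, the claim holds for every m ≥ 8.
Hence the smallest such n₀ is 8.

n₀ = 8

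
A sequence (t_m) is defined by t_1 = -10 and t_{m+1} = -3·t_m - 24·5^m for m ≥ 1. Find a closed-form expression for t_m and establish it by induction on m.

Computing the first terms: t_1 = -10, t_2 = -90, t_3 = -330. This suggests t_m = 5(-3)^(m - 1) - 3·5^m.
When m = 1: the formula gives -10 = -10 = t_1.
Inductive step: suppose the statement holds for some i ≥ 1, so t_i = 5(-3)^(i - 1) - 3·5^i.
Then t_{i+1} = -3·t_i - 24·5^i = -3·(5(-3)^(i - 1) - 3·5^i) - 24·5^i = 5(-3)^i - 3·5^(i + 1) = 5(-3)^((i+1) - 1) - 3·5^(i+1),
which is the claimed formula at m = i+1.
By induction, the statement is established for all m ≥ 1.

t_m = 5(-3)^(m - 1) - 3·5^m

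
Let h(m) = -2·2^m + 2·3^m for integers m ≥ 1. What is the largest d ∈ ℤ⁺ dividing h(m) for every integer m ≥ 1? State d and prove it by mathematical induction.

d = 2

Computing the first values: h(1) = 2 and h(2) = 10; gcd(2, 10) = 2, so d ≤ 2.
We prove 2 | -2·2^m + 2·3^m for all m ≥ 1 by induction on m.
When m = 1: h(1) = 2 = 2·(1), so 2 | h(1).
Inductive step: suppose the statement holds for some p ≥ 1, i.e. 2 | h(p). Then
h(p+1) − 3·h(p) = (-2·2^(p+1) + 2·3^(p+1)) − 3·(-2·2^p + 2·3^p) = (-2)·2^p·(2 − 3) = (2)·2^p. Since 2 | h(p) by the inductive hypothesis, 2 | 3·h(p); and 2 | 2 since 2 = 2·1. Therefore 2 | h(p+1).
This completes the induction.
Therefore the largest such d is 2.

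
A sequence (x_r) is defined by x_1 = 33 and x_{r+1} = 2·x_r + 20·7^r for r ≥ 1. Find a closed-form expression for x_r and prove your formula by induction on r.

Computing the first terms: x_1 = 33, x_2 = 206, x_3 = 1392. This suggests x_r = 5·2^(r - 1) + 4·7^r.
When r = 1: the formula gives 33 = 33 = x_1.
For the inductive step, assume it holds for an arbitrary k ≥ 1, so x_k = 5·2^(k - 1) + 4·7^k.
Then x_{k+1} = 2·x_k + 20·7^k = 2·(5·2^(k - 1) + 4·7^k) + 20·7^k = 5·2^k + 4·7^(k + 1) = 5·2^((k+1) - 1) + 4·7^(k+1),
which is the claimed formula at r = k+1.
Hence, by induction on r, the claim holds for every r ≥ 1.

x_r = 5·2^(r - 1) + 4·7^r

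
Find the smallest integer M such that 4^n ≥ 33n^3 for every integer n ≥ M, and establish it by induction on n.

At n = 6: 4096 < 7128, so the inequality fails and M ≥ 7. We prove 4^n ≥ 33n^3 for all n ≥ 7.
Base case (n = 7): 4^n = 16384 and 33n^3 = 11319, so 16384 ≥ 11319.
Inductive step: suppose the statement holds for some p ≥ 7, so 4^p ≥ 33p^3.
Then 4^(p + 1) = 4·(4^p) ≥ 4·(33p^3).
Also, for p ≥ 7 we have 4·(33p^3) ≥ 33(p+1)^3, since 4 ≥ (1 + 1/p)^3 for all p ≥ 7.
Combining, 4^(p + 1) ≥ 33(p+1)^3.
Hence, by induction on n, the claim holds for every n ≥ 7.
Hence the smallest such M is 7.

M = 7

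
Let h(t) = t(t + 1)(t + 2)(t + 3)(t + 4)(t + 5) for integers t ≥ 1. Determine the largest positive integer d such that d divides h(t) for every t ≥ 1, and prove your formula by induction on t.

d = 720

Computing the first values: h(1) = 720 and h(2) = 5040; gcd(720, 5040) = 720, so d ≤ 720.
We prove 720 | t(t + 1)(t + 2)(t + 3)(t + 4)(t + 5) for all t ≥ 1 by induction on t.
Base case (t = 1): h(1) = 720 = 720·(1), so 720 | h(1).
Suppose the result is true for t = p, i.e. 720 | h(p). Then
h(p+1) − h(p) = (p+1)·(p+2)·(p+3)·(p+4)·(p+5)·(p+6) − p·(p+1)·(p+2)·(p+3)·(p+4)·(p+5) = (p+1)·(p+2)·(p+3)·(p+4)·(p+5)·[(p+6) − p] = 6·(p+1)·(p+2)·(p+3)·(p+4)·(p+5). The product of 5 consecutive integers is divisible by (5)! = 120, so h(p+1) − h(p) is divisible by 6·120 = 720. By the inductive hypothesis 720 | h(p), hence 720 | h(p+1).
Hence, by induction on t, the claim holds for every t ≥ 1.
Therefore the largest such d is 720.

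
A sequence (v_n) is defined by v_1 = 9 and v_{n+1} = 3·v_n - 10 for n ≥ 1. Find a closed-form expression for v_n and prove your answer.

Computing the first terms: v_1 = 9, v_2 = 17, v_3 = 41. This suggests v_n = 4·3^(n - 1) + 5.
When n = 1: the formula gives 9 = 9 = v_1.
Inductive step: suppose the statement holds for some k ≥ 1, so v_k = 4·3^(k - 1) + 5.
Then v_{k+1} = 3·v_k - 10 = 3·(4·3^(k - 1) + 5) - 10 = 4·3^k + 5 = 4·3^((k+1) - 1) + 5,
which is the claimed formula at n = k+1.
Hence, by induction on n, the claim holds for every n ≥ 1.

v_n = 4·3^(n - 1) + 5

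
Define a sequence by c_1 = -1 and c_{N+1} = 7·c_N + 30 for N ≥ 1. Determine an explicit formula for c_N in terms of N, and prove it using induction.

Computing the first terms: c_1 = -1, c_2 = 23, c_3 = 191. This suggests c_N = 4·7^(N - 1) - 5.
For the base case N = 1: the formula gives -1 = -1 = c_1.
Suppose the result is true for N = i, so c_i = 4·7^(i - 1) - 5.
Then c_{i+1} = 7·c_i + 30 = 7·(4·7^(i - 1) - 5) + 30 = 4·7^i - 5 = 4·7^((i+1) - 1) - 5,
which is the claimed formula at N = i+1.
By induction, the statement is established for all N ≥ 1.

c_N = 4·7^(N - 1) - 5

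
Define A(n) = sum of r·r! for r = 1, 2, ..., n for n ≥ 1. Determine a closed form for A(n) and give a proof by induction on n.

We claim A(n) = (n + 1)! - 1 for all n ≥ 1.
When n = 1: A(1) = 1, and the closed form gives 1. They agree.
Inductive step: suppose the statement holds for some r ≥ 1, so A(r) = (r + 1)! - 1.
Then A(r+1) = A(r) + ((r + 1)(r + 1)!) = ((r + 1)! - 1) + ((r + 1)(r + 1)!).
Simplifying, A(r+1) = ((r+1) + 1)! - 1,
which is the closed form with n = r+1.
By induction, the statement is established for all n ≥ 1.

A(n) = (n + 1)! - 1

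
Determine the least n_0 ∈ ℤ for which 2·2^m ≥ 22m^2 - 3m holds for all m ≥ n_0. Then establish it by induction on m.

n_0 = 11

At m = 10: 2048 < 2170, so the inequality fails and n_0 ≥ 11. We prove 2·2^m ≥ 22m^2 - 3m for all m ≥ 11.
For the base case m = 11: 2·2^m = 4096 and 22m^2 - 3m = 2629, so 4096 ≥ 2629.
Inductive step: suppose the statement holds for some r ≥ 11, so 2·2^r ≥ 22r^2 - 3r.
Then 2·2^(r + 1) = 2·(2·2^r) ≥ 2·(22r^2 - 3r).
Also, for r ≥ 11 we have 2·(22r^2 - 3r) ≥ 22(r+1)^2 - 3(r+1), since 2·(22r^2 - 3r) − (22(r+1)^2 - 3(r+1)) = 22r^2 - 47r - 19, which is nonnegative for all r ≥ 11.
Combining, 2·2^(r + 1) ≥ 22(r+1)^2 - 3(r+1).
This completes the induction.
Hence the smallest such n_0 is 11.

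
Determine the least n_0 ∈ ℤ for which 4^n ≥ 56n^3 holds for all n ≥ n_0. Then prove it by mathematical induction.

At n = 7: 16384 < 19208, so the inequality fails and n_0 ≥ 8. We prove 4^n ≥ 56n^3 for all n ≥ 8.
Base step (n = 8): 4^n = 65536 and 56n^3 = 28672, so 65536 ≥ 28672.
For the inductive step, assume it holds for an arbitrary i ≥ 8, so 4^i ≥ 56i^3.
Then 4^(i + 1) = 4·(4^i) ≥ 4·(56i^3).
Also, for i ≥ 8 we have 4·(56i^3) ≥ 56(i+1)^3, since 4 ≥ (1 + 1/i)^3 for all i ≥ 8.
Combining, 4^(i + 1) ≥ 56(i+1)^3.
Hence, by induction on n, the claim holds for every n ≥ 8.
Hence the smallest such n_0 is 8.

n_0 = 8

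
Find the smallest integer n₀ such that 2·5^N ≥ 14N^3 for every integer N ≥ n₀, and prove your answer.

At N = 3: 250 < 378, so the inequality fails and n₀ ≥ 4. We prove 2·5^N ≥ 14N^3 for all N ≥ 4.
Base step (N = 4): 2·5^N = 1250 and 14N^3 = 896, so 1250 ≥ 896.
Inductive step: suppose the statement holds for some k ≥ 4, so 2·5^k ≥ 14k^3.
Then 2·5^(k + 1) = 5·(2·5^k) ≥ 5·(14k^3).
Also, for k ≥ 4 we have 5·(14k^3) ≥ 14(k+1)^3, since 5 ≥ (1 + 1/k)^3 for all k ≥ 4.
Combining, 2·5^(k + 1) ≥ 14(k+1)^3.
This completes the induction.
Hence the smallest such n₀ is 4.

n₀ = 4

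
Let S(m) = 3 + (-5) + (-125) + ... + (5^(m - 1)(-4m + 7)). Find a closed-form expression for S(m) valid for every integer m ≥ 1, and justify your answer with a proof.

S(m) = 5^m(-m + 2) - 2

We claim S(m) = 5^m(-m + 2) - 2 for all m ≥ 1.
For the base case m = 1: S(1) = 3, and the closed form gives 3. They agree.
Suppose the result is true for m = j, so S(j) = 5^j(-j + 2) - 2.
Then S(j+1) = S(j) + (5^j(-4j + 3)) = (5^j(-j + 2) - 2) + (5^j(-4j + 3)).
Simplifying, S(j+1) = -5^(j + 1)j + 5^(j + 1) - 2 = 5^(j+1)(-(j+1) + 2) - 2,
which is the closed form with m = j+1.
This completes the induction.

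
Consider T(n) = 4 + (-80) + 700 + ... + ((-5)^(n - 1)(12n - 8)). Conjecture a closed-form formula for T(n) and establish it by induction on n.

T(n) = (-5)^n(-2n + 1) - 1

We claim T(n) = (-5)^n(-2n + 1) - 1 for all n ≥ 1.
Base step (n = 1): T(1) = 4, and the closed form gives 4. They agree.
Suppose the result is true for n = j, so T(j) = (-5)^j(-2j + 1) - 1.
Then T(j+1) = T(j) + ((-5)^j(12j + 4)) = ((-5)^j(-2j + 1) - 1) + ((-5)^j(12j + 4)).
Simplifying, T(j+1) = 10(-5)^j·j + 5(-5)^j - 1 = (-5)^(j+1)(-2(j+1) + 1) - 1,
which is the closed form with n = j+1.
Hence, by induction on n, the claim holds for every n ≥ 1.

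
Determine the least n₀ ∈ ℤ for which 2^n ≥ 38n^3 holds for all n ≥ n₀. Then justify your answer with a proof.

n₀ = 18

At n = 17: 131072 < 186694, so the inequality fails and n₀ ≥ 18. We prove 2^n ≥ 38n^3 for all n ≥ 18.
For the base case n = 18: 2^n = 262144 and 38n^3 = 221616, so 262144 ≥ 221616.
Suppose the result is true for n = i, so 2^i ≥ 38i^3.
Then 2^(i + 1) = 2·(2^i) ≥ 2·(38i^3).
Also, for i ≥ 18 we have 2·(38i^3) ≥ 38(i+1)^3, since 2 ≥ (1 + 1/i)^3 for all i ≥ 18.
Combining, 2^(i + 1) ≥ 38(i+1)^3.
This completes the induction.
Hence the smallest such n₀ is 18.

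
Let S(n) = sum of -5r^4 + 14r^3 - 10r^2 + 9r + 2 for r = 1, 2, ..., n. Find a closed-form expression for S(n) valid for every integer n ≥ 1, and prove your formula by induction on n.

We claim S(n) = -n(n^4 - n^3 - 2n^2 - 3n - 5) for all n ≥ 1.
Base case (n = 1): S(1) = 10, and the closed form gives 10. They agree.
Suppose the result is true for n = r, so S(r) = r(-r^4 + r^3 + 2r^2 + 3r + 5).
Then S(r+1) = S(r) + (-5r^4 - 6r^3 + 2r^2 + 11r + 10) = (r(-r^4 + r^3 + 2r^2 + 3r + 5)) + (-5r^4 - 6r^3 + 2r^2 + 11r + 10).
Simplifying, S(r+1) = -(r + 1)(r^4 + 3r^3 + r^2 - 6r - 10) = -(r+1)((r+1)^4 - (r+1)^3 - 2(r+1)^2 - 3(r+1) - 5),
which is the closed form with n = r+1.
This completes the induction.

S(n) = -n(n^4 - n^3 - 2n^2 - 3n - 5)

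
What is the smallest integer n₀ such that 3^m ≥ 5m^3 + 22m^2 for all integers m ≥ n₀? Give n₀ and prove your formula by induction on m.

At m = 7: 2187 < 2793, so the inequality fails and n₀ ≥ 8. We prove 3^m ≥ 5m^3 + 22m^2 for all m ≥ 8.
For the base case m = 8: 3^m = 6561 and 5m^3 + 22m^2 = 3968, so 6561 ≥ 3968.
Suppose the result is true for m = k, so 3^k ≥ 5k^3 + 22k^2.
Then 3^(k + 1) = 3·(3^k) ≥ 3·(5k^3 + 22k^2).
Also, for k ≥ 8 we have 3·(5k^3 + 22k^2) ≥ 5(k+1)^3 + 22(k+1)^2, since 3·(5k^3 + 22k^2) − (5(k+1)^3 + 22(k+1)^2) = 10k^3 + 29k^2 - 59k - 27, which is nonnegative for all k ≥ 8.
Combining, 3^(k + 1) ≥ 5(k+1)^3 + 22(k+1)^2.
By induction, the statement is established for all m ≥ 8.
Hence the smallest such n₀ is 8.

n₀ = 8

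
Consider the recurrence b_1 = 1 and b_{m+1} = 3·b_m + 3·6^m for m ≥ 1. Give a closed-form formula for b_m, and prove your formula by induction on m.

b_m = -5·3^(m - 1) + 6^m

Computing the first terms: b_1 = 1, b_2 = 21, b_3 = 171. This suggests b_m = -5·3^(m - 1) + 6^m.
When m = 1: the formula gives 1 = 1 = b_1.
Suppose the result is true for m = p, so b_p = -5·3^(p - 1) + 6^p.
Then b_{p+1} = 3·b_p + 3·6^p = 3·(-5·3^(p - 1) + 6^p) + 3·6^p = -5·3^p + 6^(p + 1) = -5·3^((p+1) - 1) + 6^(p+1),
which is the claimed formula at m = p+1.
By induction, the statement is established for all m ≥ 1.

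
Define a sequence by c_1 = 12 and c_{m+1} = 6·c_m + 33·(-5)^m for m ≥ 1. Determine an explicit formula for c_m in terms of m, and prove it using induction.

Computing the first terms: c_1 = 12, c_2 = -93, c_3 = 267. This suggests c_m = -3(-5)^m - 3·6^(m - 1).
When m = 1: the formula gives 12 = 12 = c_1.
Suppose the result is true for m = p, so c_p = -3(-5)^p - 3·6^(p - 1).
Then c_{p+1} = 6·c_p + 33·(-5)^p = 6·(-3(-5)^p - 3·6^(p - 1)) + 33·(-5)^p = -3(-5)^(p + 1) - 3·6^p = -3(-5)^(p+1) - 3·6^((p+1) - 1),
which is the claimed formula at m = p+1.
By the principle of mathematical induction, the result holds for all m ≥ 1.

c_m = -3(-5)^m - 3·6^(m - 1)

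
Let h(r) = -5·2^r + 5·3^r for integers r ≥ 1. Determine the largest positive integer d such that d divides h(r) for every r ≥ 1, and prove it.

d = 5

Computing the first values: h(1) = 5 and h(2) = 25; gcd(5, 25) = 5, so d ≤ 5.
We prove 5 | -5·2^r + 5·3^r for all r ≥ 1 by induction on r.
Base step (r = 1): h(1) = 5 = 5·(1), so 5 | h(1).
Suppose the result is true for r = i, i.e. 5 | h(i). Then
h(i+1) − 3·h(i) = (-5·2^(i+1) + 5·3^(i+1)) − 3·(-5·2^i + 5·3^i) = (-5)·2^i·(2 − 3) = (5)·2^i. Since 5 | h(i) by the inductive hypothesis, 5 | 3·h(i); and 5 | 5 since 5 = 5·1. Therefore 5 | h(i+1).
By induction, the statement is established for all r ≥ 1.
Therefore the largest such d is 5.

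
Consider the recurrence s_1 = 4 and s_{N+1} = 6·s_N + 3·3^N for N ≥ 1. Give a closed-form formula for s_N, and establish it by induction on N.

s_N = -3^N + 7·6^(N - 1)

Computing the first terms: s_1 = 4, s_2 = 33, s_3 = 225. This suggests s_N = -3^N + 7·6^(N - 1).
For the base case N = 1: the formula gives 4 = 4 = s_1.
Suppose the result is true for N = p, so s_p = -3^p + 7·6^(p - 1).
Then s_{p+1} = 6·s_p + 3·3^p = 6·(-3^p + 7·6^(p - 1)) + 3·3^p = -3^(p + 1) + 7·6^p = -3^(p+1) + 7·6^((p+1) - 1),
which is the claimed formula at N = p+1.
Hence, by induction on N, the claim holds for every N ≥ 1.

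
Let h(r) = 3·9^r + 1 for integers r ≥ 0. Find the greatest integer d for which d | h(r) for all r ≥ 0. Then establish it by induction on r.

d = 4

Computing the first values: h(0) = 4 and h(1) = 28; gcd(4, 28) = 4, so d ≤ 4.
We prove 4 | 3·9^r + 1 for all r ≥ 0 by induction on r.
Base step (r = 0): h(0) = 4 = 4·(1), so 4 | h(0).
Inductive step: assume the claim holds for r = i, i.e. 4 | h(i). Then
h(i+1) = 3·9^(i+1) + 1 = 9·(3·9^i + 1) - 8 = 9·h(i) - 8. The first term is divisible by 4 by the inductive hypothesis, and -8 is divisible by 4. Hence 4 | h(i+1).
Hence, by induction on r, the claim holds for every r ≥ 0.
Therefore the largest such d is 4.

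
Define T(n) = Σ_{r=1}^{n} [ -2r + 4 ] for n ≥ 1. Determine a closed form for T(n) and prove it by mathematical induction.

We claim T(n) = -n(n - 3) for all n ≥ 1.
When n = 1: T(1) = 2, and the closed form gives 2. They agree.
For the inductive step, assume it holds for an arbitrary r ≥ 1, so T(r) = r(-r + 3).
Then T(r+1) = T(r) + (-2r + 2) = (r(-r + 3)) + (-2r + 2).
Simplifying, T(r+1) = -(r - 2)(r + 1) = -(r+1)((r+1) - 3),
which is the closed form with n = r+1.
Hence, by induction on n, the claim holds for every n ≥ 1.

T(n) = -n(n - 3)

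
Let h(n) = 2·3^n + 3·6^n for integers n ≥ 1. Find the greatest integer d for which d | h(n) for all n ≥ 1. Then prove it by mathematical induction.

d = 6

Computing the first values: h(1) = 24 and h(2) = 126; gcd(24, 126) = 6, so d ≤ 6.
We prove 6 | 2·3^n + 3·6^n for all n ≥ 1 by induction on n.
Base step (n = 1): h(1) = 24 = 6·(4), so 6 | h(1).
For the inductive step, assume it holds for an arbitrary j ≥ 1, i.e. 6 | h(j). Then
h(j+1) − 6·h(j) = (2·3^(j+1) + 3·6^(j+1)) − 6·(2·3^j + 3·6^j) = (2)·3^j·(3 − 6) = (-6)·3^j. Since 6 | h(j) by the inductive hypothesis, 6 | 6·h(j); and 6 | -6 since -6 = 6·-1. Therefore 6 | h(j+1).
By induction, the statement is established for all n ≥ 1.
Therefore the largest such d is 6.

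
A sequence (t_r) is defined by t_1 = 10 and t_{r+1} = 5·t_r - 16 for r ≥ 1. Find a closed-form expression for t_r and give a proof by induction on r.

Computing the first terms: t_1 = 10, t_2 = 34, t_3 = 154. This suggests t_r = 6·5^(r - 1) + 4.
Base step (r = 1): the formula gives 10 = 10 = t_1.
Suppose the result is true for r = i, so t_i = 6·5^(i - 1) + 4.
Then t_{i+1} = 5·t_i - 16 = 5·(6·5^(i - 1) + 4) - 16 = 6·5^i + 4 = 6·5^((i+1) - 1) + 4,
which is the claimed formula at r = i+1.
By induction, the statement is established for all r ≥ 1.

t_r = 6·5^(r - 1) + 4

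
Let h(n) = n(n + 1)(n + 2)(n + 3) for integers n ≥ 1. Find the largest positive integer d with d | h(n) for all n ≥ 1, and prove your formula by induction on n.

Computing the first values: h(1) = 24 and h(2) = 120; gcd(24, 120) = 24, so d ≤ 24.
We prove 24 | n(n + 1)(n + 2)(n + 3) for all n ≥ 1 by induction on n.
When n = 1: h(1) = 24 = 24·(1), so 24 | h(1).
Inductive step: assume the claim holds for n = p, i.e. 24 | h(p). Then
h(p+1) − h(p) = (p+1)·(p+2)·(p+3)·(p+4) − p·(p+1)·(p+2)·(p+3) = (p+1)·(p+2)·(p+3)·[(p+4) − p] = 4·(p+1)·(p+2)·(p+3). The product of 3 consecutive integers is divisible by (3)! = 6, so h(p+1) − h(p) is divisible by 4·6 = 24. By the inductive hypothesis 24 | h(p), hence 24 | h(p+1).
By the principle of mathematical induction, the result holds for all n ≥ 1.
Therefore the largest such d is 24.

d = 24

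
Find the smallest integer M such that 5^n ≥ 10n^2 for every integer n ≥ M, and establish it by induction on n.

At n = 2: 25 < 40, so the inequality fails and M ≥ 3. We prove 5^n ≥ 10n^2 for all n ≥ 3.
Base step (n = 3): 5^n = 125 and 10n^2 = 90, so 125 ≥ 90.
Inductive step: suppose the statement holds for some j ≥ 3, so 5^j ≥ 10j^2.
Then 5^(j + 1) = 5·(5^j) ≥ 5·(10j^2).
Also, for j ≥ 3 we have 5·(10j^2) ≥ 10(j+1)^2, since 5 ≥ (1 + 1/j)^2 for all j ≥ 3.
Combining, 5^(j + 1) ≥ 10(j+1)^2.
By the principle of mathematical induction, the result holds for all n ≥ 3.
Hence the smallest such M is 3.

M = 3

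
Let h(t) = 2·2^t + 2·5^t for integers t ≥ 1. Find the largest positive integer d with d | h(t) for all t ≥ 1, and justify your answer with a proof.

d = 2

Computing the first values: h(1) = 14 and h(2) = 58; gcd(14, 58) = 2, so d ≤ 2.
We prove 2 | 2·2^t + 2·5^t for all t ≥ 1 by induction on t.
When t = 1: h(1) = 14 = 2·(7), so 2 | h(1).
For the inductive step, assume it holds for an arbitrary j ≥ 1, i.e. 2 | h(j). Then
h(j+1) − 5·h(j) = (2·2^(j+1) + 2·5^(j+1)) − 5·(2·2^j + 2·5^j) = (2)·2^j·(2 − 5) = (-6)·2^j. Since 2 | h(j) by the inductive hypothesis, 2 | 5·h(j); and 2 | -6 since -6 = 2·-3. Therefore 2 | h(j+1).
Hence, by induction on t, the claim holds for every t ≥ 1.
Therefore the largest such d is 2.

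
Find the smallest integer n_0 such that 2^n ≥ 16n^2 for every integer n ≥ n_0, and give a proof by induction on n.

At n = 10: 1024 < 1600, so the inequality fails and n_0 ≥ 11. We prove 2^n ≥ 16n^2 for all n ≥ 11.
Base case (n = 11): 2^n = 2048 and 16n^2 = 1936, so 2048 ≥ 1936.
Inductive step: assume the claim holds for n = j, so 2^j ≥ 16j^2.
Then 2^(j + 1) = 2·(2^j) ≥ 2·(16j^2).
Also, for j ≥ 11 we have 2·(16j^2) ≥ 16(j+1)^2, since 2 ≥ (1 + 1/j)^2 for all j ≥ 11.
Combining, 2^(j + 1) ≥ 16(j+1)^2.
By the principle of mathematical induction, the result holds for all n ≥ 11.
Hence the smallest such n_0 is 11.

n_0 = 11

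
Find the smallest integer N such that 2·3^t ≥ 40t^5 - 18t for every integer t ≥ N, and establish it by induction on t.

N = 16

At t = 15: 28697814 < 30374730, so the inequality fails and N ≥ 16. We prove 2·3^t ≥ 40t^5 - 18t for all t ≥ 16.
Base case (t = 16): 2·3^t = 86093442 and 40t^5 - 18t = 41942752, so 86093442 ≥ 41942752.
Suppose the result is true for t = m, so 2·3^m ≥ 40m^5 - 18m.
Then 2·3^(m + 1) = 3·(2·3^m) ≥ 3·(40m^5 - 18m).
Also, for m ≥ 16 we have 3·(40m^5 - 18m) ≥ 40(m+1)^5 - 18(m+1), since 3·(40m^5 - 18m) − (40(m+1)^5 - 18(m+1)) = 80m^5 - 200m^4 - 400m^3 - 400m^2 - 236m - 22, which is nonnegative for all m ≥ 16.
Combining, 2·3^(m + 1) ≥ 40(m+1)^5 - 18(m+1).
By induction, the statement is established for all t ≥ 16.
Hence the smallest such N is 16.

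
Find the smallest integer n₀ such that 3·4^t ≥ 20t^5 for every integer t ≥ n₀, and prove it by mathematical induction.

At t = 9: 786432 < 1180980, so the inequality fails and n₀ ≥ 10. We prove 3·4^t ≥ 20t^5 for all t ≥ 10.
For the base case t = 10: 3·4^t = 3145728 and 20t^5 = 2000000, so 3145728 ≥ 2000000.
Inductive step: assume the claim holds for t = i, so 3·4^i ≥ 20i^5.
Then 3·4^(i + 1) = 4·(3·4^i) ≥ 4·(20i^5).
Also, for i ≥ 10 we have 4·(20i^5) ≥ 20(i+1)^5, since 4 ≥ (1 + 1/i)^5 for all i ≥ 10.
Combining, 3·4^(i + 1) ≥ 20(i+1)^5.
Hence, by induction on t, the claim holds for every t ≥ 10.
Hence the smallest such n₀ is 10.

n₀ = 10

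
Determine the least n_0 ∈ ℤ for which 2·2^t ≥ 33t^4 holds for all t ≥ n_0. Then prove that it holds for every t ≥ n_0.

n_0 = 22

At t = 21: 4194304 < 6417873, so the inequality fails and n_0 ≥ 22. We prove 2·2^t ≥ 33t^4 for all t ≥ 22.
Base case (t = 22): 2·2^t = 8388608 and 33t^4 = 7730448, so 8388608 ≥ 7730448.
Inductive step: suppose the statement holds for some k ≥ 22, so 2·2^k ≥ 33k^4.
Then 2·2^(k + 1) = 2·(2·2^k) ≥ 2·(33k^4).
Also, for k ≥ 22 we have 2·(33k^4) ≥ 33(k+1)^4, since 2 ≥ (1 + 1/k)^4 for all k ≥ 22.
Combining, 2·2^(k + 1) ≥ 33(k+1)^4.
This completes the induction.
Hence the smallest such n_0 is 22.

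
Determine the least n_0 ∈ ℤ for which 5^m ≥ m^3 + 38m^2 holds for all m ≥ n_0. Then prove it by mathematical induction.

n_0 = 5

At m = 4: 625 < 672, so the inequality fails and n_0 ≥ 5. We prove 5^m ≥ m^3 + 38m^2 for all m ≥ 5.
For the base case m = 5: 5^m = 3125 and m^3 + 38m^2 = 1075, so 3125 ≥ 1075.
Suppose the result is true for m = i, so 5^i ≥ i^3 + 38i^2.
Then 5^(i + 1) = 5·(5^i) ≥ 5·(i^3 + 38i^2).
Also, for i ≥ 5 we have 5·(i^3 + 38i^2) ≥ (i+1)^3 + 38(i+1)^2, since 5·(i^3 + 38i^2) − ((i+1)^3 + 38(i+1)^2) = 4i^3 + 149i^2 - 79i - 39, which is nonnegative for all i ≥ 5.
Combining, 5^(i + 1) ≥ (i+1)^3 + 38(i+1)^2.
This completes the induction.
Hence the smallest such n_0 is 5.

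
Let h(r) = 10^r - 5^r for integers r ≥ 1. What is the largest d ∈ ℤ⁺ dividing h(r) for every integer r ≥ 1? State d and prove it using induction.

Computing the first values: h(1) = 5 and h(2) = 75; gcd(5, 75) = 5, so d ≤ 5.
We prove 5 | 10^r - 5^r for all r ≥ 1 by induction on r.
When r = 1: h(1) = 5 = 5·(1), so 5 | h(1).
Suppose the result is true for r = k, i.e. 5 | h(k). Then
10^{k+1} − 5^{k+1} = 10·10^k − 5·5^k = 10·(10^k − 5^k) + (5)·5^k. The first term is divisible by 5 by the inductive hypothesis, and the second term (5)·5^k is divisible by 5 since 5 | 5. Hence 5 | h(k+1).
By induction, the statement is established for all r ≥ 1.
Therefore the largest such d is 5.

d = 5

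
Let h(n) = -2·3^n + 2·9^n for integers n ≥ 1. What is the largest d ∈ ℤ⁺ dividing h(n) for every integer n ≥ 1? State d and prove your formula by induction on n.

d = 12

Computing the first values: h(1) = 12 and h(2) = 144; gcd(12, 144) = 12, so d ≤ 12.
We prove 12 | -2·3^n + 2·9^n for all n ≥ 1 by induction on n.
For the base case n = 1: h(1) = 12 = 12·(1), so 12 | h(1).
Inductive step: assume the claim holds for n = r, i.e. 12 | h(r). Then
h(r+1) − 9·h(r) = (-2·3^(r+1) + 2·9^(r+1)) − 9·(-2·3^r + 2·9^r) = (-2)·3^r·(3 − 9) = (12)·3^r. Since 12 | h(r) by the inductive hypothesis, 12 | 9·h(r); and 12 | 12 since 12 = 12·1. Therefore 12 | h(r+1).
By the principle of mathematical induction, the result holds for all n ≥ 1.
Therefore the largest such d is 12.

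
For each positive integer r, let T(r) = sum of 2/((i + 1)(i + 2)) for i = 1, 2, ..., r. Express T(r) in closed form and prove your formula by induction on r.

We claim T(r) = r/(r + 2) for all r ≥ 1.
For the base case r = 1: T(1) = 1/3, and the closed form gives 1/3. They agree.
Suppose the result is true for r = i, so T(i) = i/(i + 2).
Then T(i+1) = T(i) + (2/((i + 2)(i + 3))) = (i/(i + 2)) + (2/((i + 2)(i + 3))).
Simplifying, T(i+1) = (i + 1)/(i + 3) = (i+1)/((i+1) + 2),
which is the closed form with r = i+1.
By induction, the statement is established for all r ≥ 1.

T(r) = r/(r + 2)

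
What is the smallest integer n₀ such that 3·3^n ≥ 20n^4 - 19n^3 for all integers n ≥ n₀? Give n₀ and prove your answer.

n₀ = 11

At n = 10: 177147 < 181000, so the inequality fails and n₀ ≥ 11. We prove 3·3^n ≥ 20n^4 - 19n^3 for all n ≥ 11.
When n = 11: 3·3^n = 531441 and 20n^4 - 19n^3 = 267531, so 531441 ≥ 267531.
Inductive step: assume the claim holds for n = m, so 3·3^m ≥ 20m^4 - 19m^3.
Then 3·3^(m + 1) = 3·(3·3^m) ≥ 3·(20m^4 - 19m^3).
Also, for m ≥ 11 we have 3·(20m^4 - 19m^3) ≥ 20(m+1)^4 - 19(m+1)^3, since 3·(20m^4 - 19m^3) − (20(m+1)^4 - 19(m+1)^3) = 40m^4 - 118m^3 - 63m^2 - 23m - 1, which is nonnegative for all m ≥ 11.
Combining, 3·3^(m + 1) ≥ 20(m+1)^4 - 19(m+1)^3.
Hence, by induction on n, the claim holds for every n ≥ 11.
Hence the smallest such n₀ is 11.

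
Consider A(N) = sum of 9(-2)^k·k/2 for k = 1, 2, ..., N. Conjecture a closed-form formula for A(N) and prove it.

We claim A(N) = (-2)^N(3N + 1) - 1 for all N ≥ 1.
Base case (N = 1): A(1) = -9, and the closed form gives -9. They agree.
Inductive step: suppose the statement holds for some k ≥ 1, so A(k) = (-2)^k(3k + 1) - 1.
Then A(k+1) = A(k) + (9(-2)^k(-k - 1)) = ((-2)^k(3k + 1) - 1) + (9(-2)^k(-k - 1)).
Simplifying, A(k+1) = -6(-2)^k·k - 8(-2)^k - 1 = (-2)^(k+1)(3(k+1) + 1) - 1,
which is the closed form with N = k+1.
This completes the induction.

A(N) = (-2)^N(3N + 1) - 1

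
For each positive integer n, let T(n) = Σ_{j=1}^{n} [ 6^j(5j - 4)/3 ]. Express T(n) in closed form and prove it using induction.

We claim T(n) = 2·6^n(n - 1) + 2 for all n ≥ 1.
Base case (n = 1): T(1) = 2, and the closed form gives 2. They agree.
For the inductive step, assume it holds for an arbitrary j ≥ 1, so T(j) = 2·6^j(j - 1) + 2.
Then T(j+1) = T(j) + (6^j(10j + 2)) = (2·6^j(j - 1) + 2) + (6^j(10j + 2)).
Simplifying, T(j+1) = 12·6^j·j + 2 = 2·6^(j+1)((j+1) - 1) + 2,
which is the closed form with n = j+1.
By induction, the statement is established for all n ≥ 1.

T(n) = 2·6^n(n - 1) + 2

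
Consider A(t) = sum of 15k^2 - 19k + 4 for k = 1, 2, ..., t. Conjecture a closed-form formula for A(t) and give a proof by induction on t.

A(t) = t(t - 1)(5t + 3)

We claim A(t) = t(t - 1)(5t + 3) for all t ≥ 1.
Base step (t = 1): A(1) = 0, and the closed form gives 0. They agree.
For the inductive step, assume it holds for an arbitrary k ≥ 1, so A(k) = k(5k^2 - 2k - 3).
Then A(k+1) = A(k) + (k(15k + 11)) = (k(5k^2 - 2k - 3)) + (k(15k + 11)).
Simplifying, A(k+1) = k(k + 1)(5k + 8) = (k+1)((k+1) - 1)(5(k+1) + 3),
which is the closed form with t = k+1.
By induction, the statement is established for all t ≥ 1.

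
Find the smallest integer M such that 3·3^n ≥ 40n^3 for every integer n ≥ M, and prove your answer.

At n = 8: 19683 < 20480, so the inequality fails and M ≥ 9. We prove 3·3^n ≥ 40n^3 for all n ≥ 9.
For the base case n = 9: 3·3^n = 59049 and 40n^3 = 29160, so 59049 ≥ 29160.
Suppose the result is true for n = r, so 3·3^r ≥ 40r^3.
Then 3·3^(r + 1) = 3·(3·3^r) ≥ 3·(40r^3).
Also, for r ≥ 9 we have 3·(40r^3) ≥ 40(r+1)^3, since 3 ≥ (1 + 1/r)^3 for all r ≥ 9.
Combining, 3·3^(r + 1) ≥ 40(r+1)^3.
By the principle of mathematical induction, the result holds for all n ≥ 9.
Hence the smallest such M is 9.

M = 9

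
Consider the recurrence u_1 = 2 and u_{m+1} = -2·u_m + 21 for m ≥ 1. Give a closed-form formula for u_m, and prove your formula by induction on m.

u_m = -5(-2)^(m - 1) + 7

Computing the first terms: u_1 = 2, u_2 = 17, u_3 = -13. This suggests u_m = -5(-2)^(m - 1) + 7.
When m = 1: the formula gives 2 = 2 = u_1.
For the inductive step, assume it holds for an arbitrary r ≥ 1, so u_r = -5(-2)^(r - 1) + 7.
Then u_{r+1} = -2·u_r + 21 = -2·(-5(-2)^(r - 1) + 7) + 21 = -5(-2)^r + 7 = -5(-2)^((r+1) - 1) + 7,
which is the claimed formula at m = r+1.
By the principle of mathematical induction, the result holds for all m ≥ 1.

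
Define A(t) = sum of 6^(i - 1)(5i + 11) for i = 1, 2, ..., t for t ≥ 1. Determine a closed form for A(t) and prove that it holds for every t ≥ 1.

A(t) = 6^t(t + 2) - 2

We claim A(t) = 6^t(t + 2) - 2 for all t ≥ 1.
Base step (t = 1): A(1) = 16, and the closed form gives 16. They agree.
For the inductive step, assume it holds for an arbitrary i ≥ 1, so A(i) = 6^i(i + 2) - 2.
Then A(i+1) = A(i) + (6^i(5i + 16)) = (6^i(i + 2) - 2) + (6^i(5i + 16)).
Simplifying, A(i+1) = 6·6^i·i + 18·6^i - 2 = 6^(i+1)((i+1) + 2) - 2,
which is the closed form with t = i+1.
This completes the induction.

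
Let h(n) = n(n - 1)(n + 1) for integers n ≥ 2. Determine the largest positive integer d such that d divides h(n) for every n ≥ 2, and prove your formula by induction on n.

d = 6

Computing the first values: h(2) = 6 and h(3) = 24; gcd(6, 24) = 6, so d ≤ 6.
We prove 6 | n(n - 1)(n + 1) for all n ≥ 2 by induction on n.
Base step (n = 2): h(2) = 6 = 6·(1), so 6 | h(2).
For the inductive step, assume it holds for an arbitrary p ≥ 2, i.e. 6 | h(p). Then
h(p+1) − h(p) = p·(p+1)·(p+2) − (p-1)·p·(p+1) = p·(p+1)·[(p+2) − (p-1)] = 3·p·(p+1). The product of 2 consecutive integers is divisible by (2)! = 2, so h(p+1) − h(p) is divisible by 3·2 = 6. By the inductive hypothesis 6 | h(p), hence 6 | h(p+1).
Hence, by induction on n, the claim holds for every n ≥ 2.
Therefore the largest such d is 6.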